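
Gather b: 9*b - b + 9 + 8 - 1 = 8*b + 16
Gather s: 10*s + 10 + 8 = 10*s + 18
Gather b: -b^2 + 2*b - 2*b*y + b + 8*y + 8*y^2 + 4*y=-b^2 + b*(3 - 2*y) + 8*y^2 + 12*y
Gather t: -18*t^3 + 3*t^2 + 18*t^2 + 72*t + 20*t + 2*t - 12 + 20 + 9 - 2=-18*t^3 + 21*t^2 + 94*t + 15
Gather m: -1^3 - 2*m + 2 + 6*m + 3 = 4*m + 4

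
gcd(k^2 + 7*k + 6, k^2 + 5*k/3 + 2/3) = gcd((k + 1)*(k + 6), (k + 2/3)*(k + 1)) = k + 1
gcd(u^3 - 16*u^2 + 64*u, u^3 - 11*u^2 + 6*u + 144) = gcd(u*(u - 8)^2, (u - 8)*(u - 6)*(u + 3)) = u - 8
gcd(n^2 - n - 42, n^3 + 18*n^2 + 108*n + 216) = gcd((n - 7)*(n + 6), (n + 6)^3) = n + 6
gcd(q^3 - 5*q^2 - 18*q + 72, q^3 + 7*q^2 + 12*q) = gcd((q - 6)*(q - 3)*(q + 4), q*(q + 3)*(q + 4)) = q + 4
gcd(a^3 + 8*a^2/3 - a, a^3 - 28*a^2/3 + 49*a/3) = a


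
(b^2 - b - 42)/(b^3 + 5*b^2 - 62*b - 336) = (b - 7)/(b^2 - b - 56)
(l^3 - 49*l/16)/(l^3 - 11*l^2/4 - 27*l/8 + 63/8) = l*(4*l - 7)/(2*(2*l^2 - 9*l + 9))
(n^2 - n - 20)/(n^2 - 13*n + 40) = (n + 4)/(n - 8)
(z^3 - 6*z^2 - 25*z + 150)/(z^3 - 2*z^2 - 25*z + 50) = (z - 6)/(z - 2)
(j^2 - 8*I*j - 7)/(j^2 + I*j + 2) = (j - 7*I)/(j + 2*I)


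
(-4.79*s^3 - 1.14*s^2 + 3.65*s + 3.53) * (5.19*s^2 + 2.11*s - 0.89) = -24.8601*s^5 - 16.0235*s^4 + 20.8012*s^3 + 27.0368*s^2 + 4.1998*s - 3.1417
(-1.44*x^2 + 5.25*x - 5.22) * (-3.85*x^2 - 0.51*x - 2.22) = 5.544*x^4 - 19.4781*x^3 + 20.6163*x^2 - 8.9928*x + 11.5884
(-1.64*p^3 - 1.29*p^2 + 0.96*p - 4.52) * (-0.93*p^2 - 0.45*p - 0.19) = 1.5252*p^5 + 1.9377*p^4 - 0.000700000000000034*p^3 + 4.0167*p^2 + 1.8516*p + 0.8588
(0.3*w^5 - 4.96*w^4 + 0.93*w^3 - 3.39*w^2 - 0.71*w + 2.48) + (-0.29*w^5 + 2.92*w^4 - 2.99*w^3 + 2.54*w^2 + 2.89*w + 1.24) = 0.01*w^5 - 2.04*w^4 - 2.06*w^3 - 0.85*w^2 + 2.18*w + 3.72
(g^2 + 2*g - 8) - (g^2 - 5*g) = 7*g - 8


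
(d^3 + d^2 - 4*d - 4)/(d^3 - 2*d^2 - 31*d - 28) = (d^2 - 4)/(d^2 - 3*d - 28)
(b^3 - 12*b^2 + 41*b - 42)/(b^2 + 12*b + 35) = (b^3 - 12*b^2 + 41*b - 42)/(b^2 + 12*b + 35)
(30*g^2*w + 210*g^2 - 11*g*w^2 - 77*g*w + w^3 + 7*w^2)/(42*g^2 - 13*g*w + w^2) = (-5*g*w - 35*g + w^2 + 7*w)/(-7*g + w)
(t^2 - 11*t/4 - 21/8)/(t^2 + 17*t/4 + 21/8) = (2*t - 7)/(2*t + 7)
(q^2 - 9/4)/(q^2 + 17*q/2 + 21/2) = (q - 3/2)/(q + 7)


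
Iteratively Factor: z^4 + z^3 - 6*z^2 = (z)*(z^3 + z^2 - 6*z) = z*(z + 3)*(z^2 - 2*z) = z^2*(z + 3)*(z - 2)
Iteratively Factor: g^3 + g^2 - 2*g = (g + 2)*(g^2 - g) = g*(g + 2)*(g - 1)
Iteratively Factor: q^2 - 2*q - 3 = (q - 3)*(q + 1)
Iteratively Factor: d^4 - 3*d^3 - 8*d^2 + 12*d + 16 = (d + 1)*(d^3 - 4*d^2 - 4*d + 16) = (d - 2)*(d + 1)*(d^2 - 2*d - 8) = (d - 4)*(d - 2)*(d + 1)*(d + 2)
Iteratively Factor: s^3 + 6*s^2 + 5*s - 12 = (s - 1)*(s^2 + 7*s + 12) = (s - 1)*(s + 4)*(s + 3)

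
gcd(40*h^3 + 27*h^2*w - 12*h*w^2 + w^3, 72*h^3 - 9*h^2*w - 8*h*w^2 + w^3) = -8*h + w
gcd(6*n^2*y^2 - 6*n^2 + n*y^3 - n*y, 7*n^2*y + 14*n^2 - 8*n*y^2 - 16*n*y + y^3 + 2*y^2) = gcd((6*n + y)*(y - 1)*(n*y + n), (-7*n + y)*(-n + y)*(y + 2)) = 1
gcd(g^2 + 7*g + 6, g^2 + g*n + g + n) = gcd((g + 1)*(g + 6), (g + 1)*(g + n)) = g + 1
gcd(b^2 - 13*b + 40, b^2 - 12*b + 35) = b - 5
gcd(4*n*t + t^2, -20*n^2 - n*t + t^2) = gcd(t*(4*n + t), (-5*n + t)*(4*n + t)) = 4*n + t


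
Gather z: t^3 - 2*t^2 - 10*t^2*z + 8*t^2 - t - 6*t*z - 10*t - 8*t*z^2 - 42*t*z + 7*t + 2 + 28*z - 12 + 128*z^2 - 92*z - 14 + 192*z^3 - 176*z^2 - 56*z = t^3 + 6*t^2 - 4*t + 192*z^3 + z^2*(-8*t - 48) + z*(-10*t^2 - 48*t - 120) - 24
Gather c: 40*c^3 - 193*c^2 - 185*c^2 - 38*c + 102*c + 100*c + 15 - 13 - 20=40*c^3 - 378*c^2 + 164*c - 18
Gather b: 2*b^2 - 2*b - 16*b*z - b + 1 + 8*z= 2*b^2 + b*(-16*z - 3) + 8*z + 1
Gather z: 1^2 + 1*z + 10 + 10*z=11*z + 11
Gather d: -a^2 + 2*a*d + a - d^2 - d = -a^2 + a - d^2 + d*(2*a - 1)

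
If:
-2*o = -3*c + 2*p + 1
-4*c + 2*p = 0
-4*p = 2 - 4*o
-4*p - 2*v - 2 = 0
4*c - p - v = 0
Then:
No Solution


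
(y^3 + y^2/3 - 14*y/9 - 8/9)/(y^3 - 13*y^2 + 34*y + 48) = (9*y^2 - 6*y - 8)/(9*(y^2 - 14*y + 48))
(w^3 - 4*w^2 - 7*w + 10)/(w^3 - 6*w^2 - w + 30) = (w - 1)/(w - 3)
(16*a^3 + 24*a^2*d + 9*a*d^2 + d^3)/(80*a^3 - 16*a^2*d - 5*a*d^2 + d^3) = (4*a^2 + 5*a*d + d^2)/(20*a^2 - 9*a*d + d^2)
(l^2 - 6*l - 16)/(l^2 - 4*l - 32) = (l + 2)/(l + 4)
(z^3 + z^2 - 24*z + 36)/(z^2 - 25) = (z^3 + z^2 - 24*z + 36)/(z^2 - 25)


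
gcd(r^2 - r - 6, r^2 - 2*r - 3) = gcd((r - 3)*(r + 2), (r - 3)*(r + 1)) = r - 3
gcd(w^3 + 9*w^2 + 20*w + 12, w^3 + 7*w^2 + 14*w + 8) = w^2 + 3*w + 2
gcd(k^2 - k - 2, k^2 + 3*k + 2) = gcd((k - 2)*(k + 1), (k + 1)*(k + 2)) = k + 1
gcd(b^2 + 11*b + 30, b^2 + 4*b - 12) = b + 6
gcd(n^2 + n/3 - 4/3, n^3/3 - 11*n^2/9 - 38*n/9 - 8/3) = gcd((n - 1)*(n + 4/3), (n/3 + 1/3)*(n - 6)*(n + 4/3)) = n + 4/3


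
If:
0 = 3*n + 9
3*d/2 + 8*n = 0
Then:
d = 16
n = -3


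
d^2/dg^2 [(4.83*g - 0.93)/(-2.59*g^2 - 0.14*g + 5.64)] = (-(4.83*g - 0.93)*(5.18*g + 0.14)*(10.36*g + 0.28) + (75.0582*g - 3.465)*(2.59*g^2 + 0.14*g - 5.64))/(2.59*g^2 + 0.14*g - 5.64)^3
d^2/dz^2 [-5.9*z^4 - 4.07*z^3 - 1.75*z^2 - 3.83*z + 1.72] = -70.8*z^2 - 24.42*z - 3.5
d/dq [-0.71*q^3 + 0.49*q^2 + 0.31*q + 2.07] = -2.13*q^2 + 0.98*q + 0.31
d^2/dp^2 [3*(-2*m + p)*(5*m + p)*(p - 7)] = 18*m + 18*p - 42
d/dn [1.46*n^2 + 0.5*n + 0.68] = 2.92*n + 0.5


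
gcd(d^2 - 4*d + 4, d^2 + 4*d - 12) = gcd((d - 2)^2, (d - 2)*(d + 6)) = d - 2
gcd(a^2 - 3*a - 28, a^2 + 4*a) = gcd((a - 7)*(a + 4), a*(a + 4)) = a + 4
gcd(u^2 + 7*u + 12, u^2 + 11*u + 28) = u + 4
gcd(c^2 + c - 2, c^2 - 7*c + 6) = c - 1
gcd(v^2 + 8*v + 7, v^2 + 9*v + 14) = v + 7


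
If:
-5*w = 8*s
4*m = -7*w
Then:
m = -7*w/4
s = -5*w/8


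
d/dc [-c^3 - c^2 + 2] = c*(-3*c - 2)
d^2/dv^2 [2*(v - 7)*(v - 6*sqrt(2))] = 4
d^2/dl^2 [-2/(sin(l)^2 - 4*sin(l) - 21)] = 4*(2*sin(l)^4 - 6*sin(l)^3 + 47*sin(l)^2 - 30*sin(l) - 37)/((sin(l) - 7)^3*(sin(l) + 3)^3)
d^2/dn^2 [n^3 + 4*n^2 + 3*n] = 6*n + 8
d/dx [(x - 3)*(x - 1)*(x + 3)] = 3*x^2 - 2*x - 9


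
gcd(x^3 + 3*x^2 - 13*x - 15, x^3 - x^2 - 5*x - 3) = x^2 - 2*x - 3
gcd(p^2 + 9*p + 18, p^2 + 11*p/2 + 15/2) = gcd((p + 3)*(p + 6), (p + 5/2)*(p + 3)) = p + 3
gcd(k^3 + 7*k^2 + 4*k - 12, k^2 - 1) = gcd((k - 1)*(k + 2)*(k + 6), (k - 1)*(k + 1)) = k - 1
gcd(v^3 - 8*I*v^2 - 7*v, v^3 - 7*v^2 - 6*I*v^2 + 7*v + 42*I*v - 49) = v - 7*I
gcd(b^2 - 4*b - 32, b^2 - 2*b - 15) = 1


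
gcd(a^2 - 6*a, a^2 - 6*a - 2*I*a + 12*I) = a - 6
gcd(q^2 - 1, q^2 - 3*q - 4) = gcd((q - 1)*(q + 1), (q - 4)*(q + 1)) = q + 1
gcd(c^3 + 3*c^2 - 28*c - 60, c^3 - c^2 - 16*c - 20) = c^2 - 3*c - 10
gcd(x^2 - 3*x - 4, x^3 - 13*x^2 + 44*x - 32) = x - 4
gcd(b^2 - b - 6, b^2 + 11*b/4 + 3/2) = b + 2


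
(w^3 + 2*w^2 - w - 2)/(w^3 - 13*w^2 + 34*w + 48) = (w^2 + w - 2)/(w^2 - 14*w + 48)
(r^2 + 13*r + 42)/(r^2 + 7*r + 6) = (r + 7)/(r + 1)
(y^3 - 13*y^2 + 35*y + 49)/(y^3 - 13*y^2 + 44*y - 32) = (y^3 - 13*y^2 + 35*y + 49)/(y^3 - 13*y^2 + 44*y - 32)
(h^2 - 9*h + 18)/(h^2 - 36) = (h - 3)/(h + 6)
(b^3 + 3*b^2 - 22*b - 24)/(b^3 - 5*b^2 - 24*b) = (-b^3 - 3*b^2 + 22*b + 24)/(b*(-b^2 + 5*b + 24))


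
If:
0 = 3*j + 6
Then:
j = -2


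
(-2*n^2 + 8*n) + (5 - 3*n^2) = -5*n^2 + 8*n + 5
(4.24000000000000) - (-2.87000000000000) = 7.11000000000000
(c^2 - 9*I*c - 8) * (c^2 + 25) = c^4 - 9*I*c^3 + 17*c^2 - 225*I*c - 200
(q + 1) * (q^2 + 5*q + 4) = q^3 + 6*q^2 + 9*q + 4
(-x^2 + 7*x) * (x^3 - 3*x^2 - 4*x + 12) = -x^5 + 10*x^4 - 17*x^3 - 40*x^2 + 84*x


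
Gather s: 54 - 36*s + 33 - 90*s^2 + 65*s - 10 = -90*s^2 + 29*s + 77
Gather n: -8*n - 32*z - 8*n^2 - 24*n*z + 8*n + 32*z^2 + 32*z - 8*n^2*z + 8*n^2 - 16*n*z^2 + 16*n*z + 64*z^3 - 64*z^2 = -8*n^2*z + n*(-16*z^2 - 8*z) + 64*z^3 - 32*z^2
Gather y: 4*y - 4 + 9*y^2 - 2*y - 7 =9*y^2 + 2*y - 11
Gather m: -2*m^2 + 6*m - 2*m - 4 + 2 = -2*m^2 + 4*m - 2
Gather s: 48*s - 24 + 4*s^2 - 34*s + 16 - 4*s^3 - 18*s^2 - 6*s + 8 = -4*s^3 - 14*s^2 + 8*s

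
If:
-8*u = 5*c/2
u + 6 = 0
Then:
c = 96/5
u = -6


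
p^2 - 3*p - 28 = (p - 7)*(p + 4)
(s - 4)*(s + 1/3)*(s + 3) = s^3 - 2*s^2/3 - 37*s/3 - 4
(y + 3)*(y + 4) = y^2 + 7*y + 12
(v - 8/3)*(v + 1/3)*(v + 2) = v^3 - v^2/3 - 50*v/9 - 16/9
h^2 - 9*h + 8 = (h - 8)*(h - 1)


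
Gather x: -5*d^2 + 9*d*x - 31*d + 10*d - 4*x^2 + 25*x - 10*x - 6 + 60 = -5*d^2 - 21*d - 4*x^2 + x*(9*d + 15) + 54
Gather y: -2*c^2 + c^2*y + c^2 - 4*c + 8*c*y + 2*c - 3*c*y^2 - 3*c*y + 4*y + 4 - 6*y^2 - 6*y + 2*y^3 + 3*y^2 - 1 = -c^2 - 2*c + 2*y^3 + y^2*(-3*c - 3) + y*(c^2 + 5*c - 2) + 3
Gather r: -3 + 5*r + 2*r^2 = 2*r^2 + 5*r - 3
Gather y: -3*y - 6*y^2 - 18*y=-6*y^2 - 21*y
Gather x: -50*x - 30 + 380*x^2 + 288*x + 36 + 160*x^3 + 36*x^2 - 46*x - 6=160*x^3 + 416*x^2 + 192*x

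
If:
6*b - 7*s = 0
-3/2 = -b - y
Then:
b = 3/2 - y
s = 9/7 - 6*y/7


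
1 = 1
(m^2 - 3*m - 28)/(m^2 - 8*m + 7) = (m + 4)/(m - 1)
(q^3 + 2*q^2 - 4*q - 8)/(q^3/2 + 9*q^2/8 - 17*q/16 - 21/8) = 16*(q^2 - 4)/(8*q^2 + 2*q - 21)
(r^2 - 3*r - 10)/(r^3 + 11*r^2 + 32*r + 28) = (r - 5)/(r^2 + 9*r + 14)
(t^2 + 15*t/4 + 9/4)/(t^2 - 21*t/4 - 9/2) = (t + 3)/(t - 6)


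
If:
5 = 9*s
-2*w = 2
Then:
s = 5/9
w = -1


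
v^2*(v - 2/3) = v^3 - 2*v^2/3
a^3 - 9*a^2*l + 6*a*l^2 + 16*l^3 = (a - 8*l)*(a - 2*l)*(a + l)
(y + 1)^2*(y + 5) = y^3 + 7*y^2 + 11*y + 5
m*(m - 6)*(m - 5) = m^3 - 11*m^2 + 30*m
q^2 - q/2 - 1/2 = (q - 1)*(q + 1/2)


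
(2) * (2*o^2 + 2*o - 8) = 4*o^2 + 4*o - 16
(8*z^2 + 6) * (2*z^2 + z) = 16*z^4 + 8*z^3 + 12*z^2 + 6*z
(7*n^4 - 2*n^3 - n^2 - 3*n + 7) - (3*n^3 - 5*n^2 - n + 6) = 7*n^4 - 5*n^3 + 4*n^2 - 2*n + 1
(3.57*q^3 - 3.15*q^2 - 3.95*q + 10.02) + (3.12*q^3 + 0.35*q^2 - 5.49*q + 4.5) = 6.69*q^3 - 2.8*q^2 - 9.44*q + 14.52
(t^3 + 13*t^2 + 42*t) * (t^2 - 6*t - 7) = t^5 + 7*t^4 - 43*t^3 - 343*t^2 - 294*t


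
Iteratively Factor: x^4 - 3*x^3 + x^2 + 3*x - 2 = (x - 1)*(x^3 - 2*x^2 - x + 2) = (x - 1)^2*(x^2 - x - 2) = (x - 2)*(x - 1)^2*(x + 1)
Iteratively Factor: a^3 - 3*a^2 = (a)*(a^2 - 3*a) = a^2*(a - 3)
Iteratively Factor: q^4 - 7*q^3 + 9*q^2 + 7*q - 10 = (q - 5)*(q^3 - 2*q^2 - q + 2) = (q - 5)*(q - 1)*(q^2 - q - 2) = (q - 5)*(q - 1)*(q + 1)*(q - 2)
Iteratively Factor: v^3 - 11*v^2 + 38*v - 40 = (v - 4)*(v^2 - 7*v + 10) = (v - 5)*(v - 4)*(v - 2)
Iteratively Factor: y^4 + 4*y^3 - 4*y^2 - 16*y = (y - 2)*(y^3 + 6*y^2 + 8*y) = (y - 2)*(y + 2)*(y^2 + 4*y) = (y - 2)*(y + 2)*(y + 4)*(y)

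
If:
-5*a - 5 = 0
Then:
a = -1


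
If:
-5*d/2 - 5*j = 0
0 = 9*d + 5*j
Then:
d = 0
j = 0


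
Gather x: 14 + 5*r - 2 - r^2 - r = -r^2 + 4*r + 12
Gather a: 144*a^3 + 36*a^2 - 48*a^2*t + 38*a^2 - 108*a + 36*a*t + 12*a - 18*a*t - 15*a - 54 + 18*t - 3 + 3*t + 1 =144*a^3 + a^2*(74 - 48*t) + a*(18*t - 111) + 21*t - 56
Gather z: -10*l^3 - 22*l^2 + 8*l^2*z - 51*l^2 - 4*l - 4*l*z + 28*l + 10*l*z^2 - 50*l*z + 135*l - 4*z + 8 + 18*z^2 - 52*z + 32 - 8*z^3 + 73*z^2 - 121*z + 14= -10*l^3 - 73*l^2 + 159*l - 8*z^3 + z^2*(10*l + 91) + z*(8*l^2 - 54*l - 177) + 54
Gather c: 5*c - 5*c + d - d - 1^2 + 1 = 0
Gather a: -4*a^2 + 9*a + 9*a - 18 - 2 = -4*a^2 + 18*a - 20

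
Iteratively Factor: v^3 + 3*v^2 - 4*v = (v + 4)*(v^2 - v) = (v - 1)*(v + 4)*(v)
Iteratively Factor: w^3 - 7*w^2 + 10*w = (w - 5)*(w^2 - 2*w) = w*(w - 5)*(w - 2)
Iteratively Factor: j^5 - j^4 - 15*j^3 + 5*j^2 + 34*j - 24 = (j - 4)*(j^4 + 3*j^3 - 3*j^2 - 7*j + 6) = (j - 4)*(j - 1)*(j^3 + 4*j^2 + j - 6) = (j - 4)*(j - 1)^2*(j^2 + 5*j + 6) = (j - 4)*(j - 1)^2*(j + 2)*(j + 3)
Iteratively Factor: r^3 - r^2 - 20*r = (r - 5)*(r^2 + 4*r) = r*(r - 5)*(r + 4)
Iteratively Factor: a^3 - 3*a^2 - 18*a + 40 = (a - 2)*(a^2 - a - 20) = (a - 2)*(a + 4)*(a - 5)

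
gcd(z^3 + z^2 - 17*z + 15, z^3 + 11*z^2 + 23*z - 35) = z^2 + 4*z - 5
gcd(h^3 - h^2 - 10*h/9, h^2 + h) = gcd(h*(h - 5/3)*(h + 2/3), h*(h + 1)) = h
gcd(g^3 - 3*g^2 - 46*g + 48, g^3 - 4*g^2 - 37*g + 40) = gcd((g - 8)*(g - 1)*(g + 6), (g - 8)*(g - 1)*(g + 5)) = g^2 - 9*g + 8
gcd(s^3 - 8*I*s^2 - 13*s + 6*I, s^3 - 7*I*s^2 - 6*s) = s^2 - 7*I*s - 6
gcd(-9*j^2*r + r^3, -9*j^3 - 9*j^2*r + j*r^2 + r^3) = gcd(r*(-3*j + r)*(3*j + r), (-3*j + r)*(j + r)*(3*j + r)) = -9*j^2 + r^2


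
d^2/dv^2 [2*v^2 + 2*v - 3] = 4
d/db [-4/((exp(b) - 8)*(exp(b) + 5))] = (8*exp(b) - 12)*exp(b)/((exp(b) - 8)^2*(exp(b) + 5)^2)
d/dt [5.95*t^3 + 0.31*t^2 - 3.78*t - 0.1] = 17.85*t^2 + 0.62*t - 3.78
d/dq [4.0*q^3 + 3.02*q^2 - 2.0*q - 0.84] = 12.0*q^2 + 6.04*q - 2.0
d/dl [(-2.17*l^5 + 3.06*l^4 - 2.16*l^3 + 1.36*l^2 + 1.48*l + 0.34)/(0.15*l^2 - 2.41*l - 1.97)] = (-0.9765*l^6 + 21.8368*l^5 - 1.07330000000001*l^4 - 13.7016*l^3 + 9.266*l^2 - 5.4604*l - 2.0962)/(0.0225*l^4 - 0.723*l^3 + 5.2171*l^2 + 9.4954*l + 3.8809)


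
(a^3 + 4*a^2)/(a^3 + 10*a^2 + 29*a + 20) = a^2/(a^2 + 6*a + 5)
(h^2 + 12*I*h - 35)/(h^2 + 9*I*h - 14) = (h + 5*I)/(h + 2*I)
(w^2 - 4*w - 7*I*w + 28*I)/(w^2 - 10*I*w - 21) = (w - 4)/(w - 3*I)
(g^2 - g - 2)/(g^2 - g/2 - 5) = 2*(-g^2 + g + 2)/(-2*g^2 + g + 10)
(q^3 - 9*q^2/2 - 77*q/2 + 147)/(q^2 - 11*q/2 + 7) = (q^2 - q - 42)/(q - 2)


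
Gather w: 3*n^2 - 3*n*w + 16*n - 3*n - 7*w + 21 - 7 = 3*n^2 + 13*n + w*(-3*n - 7) + 14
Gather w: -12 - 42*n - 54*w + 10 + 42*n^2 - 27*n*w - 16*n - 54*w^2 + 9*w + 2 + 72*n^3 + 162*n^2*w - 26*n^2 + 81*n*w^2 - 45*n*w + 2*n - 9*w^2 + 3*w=72*n^3 + 16*n^2 - 56*n + w^2*(81*n - 63) + w*(162*n^2 - 72*n - 42)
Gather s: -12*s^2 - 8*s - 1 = -12*s^2 - 8*s - 1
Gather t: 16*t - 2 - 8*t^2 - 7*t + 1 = -8*t^2 + 9*t - 1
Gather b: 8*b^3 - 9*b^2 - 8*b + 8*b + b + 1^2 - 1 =8*b^3 - 9*b^2 + b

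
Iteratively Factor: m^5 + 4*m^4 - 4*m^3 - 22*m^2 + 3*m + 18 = (m - 1)*(m^4 + 5*m^3 + m^2 - 21*m - 18) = (m - 1)*(m + 3)*(m^3 + 2*m^2 - 5*m - 6) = (m - 1)*(m + 3)^2*(m^2 - m - 2) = (m - 2)*(m - 1)*(m + 3)^2*(m + 1)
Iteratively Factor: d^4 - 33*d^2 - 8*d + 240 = (d - 5)*(d^3 + 5*d^2 - 8*d - 48) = (d - 5)*(d + 4)*(d^2 + d - 12) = (d - 5)*(d - 3)*(d + 4)*(d + 4)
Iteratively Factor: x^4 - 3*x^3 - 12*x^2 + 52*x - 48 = (x - 2)*(x^3 - x^2 - 14*x + 24) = (x - 2)^2*(x^2 + x - 12) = (x - 3)*(x - 2)^2*(x + 4)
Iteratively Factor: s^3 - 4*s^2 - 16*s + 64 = (s - 4)*(s^2 - 16) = (s - 4)^2*(s + 4)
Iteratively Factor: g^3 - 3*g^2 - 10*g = (g + 2)*(g^2 - 5*g) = (g - 5)*(g + 2)*(g)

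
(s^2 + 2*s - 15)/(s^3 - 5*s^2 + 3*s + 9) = (s + 5)/(s^2 - 2*s - 3)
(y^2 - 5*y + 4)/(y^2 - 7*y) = (y^2 - 5*y + 4)/(y*(y - 7))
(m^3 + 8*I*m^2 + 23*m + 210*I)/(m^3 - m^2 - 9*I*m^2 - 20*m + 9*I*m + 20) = (m^2 + 13*I*m - 42)/(m^2 - m*(1 + 4*I) + 4*I)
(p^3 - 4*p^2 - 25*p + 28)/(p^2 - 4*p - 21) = (p^2 + 3*p - 4)/(p + 3)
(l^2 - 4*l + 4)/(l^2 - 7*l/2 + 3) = 2*(l - 2)/(2*l - 3)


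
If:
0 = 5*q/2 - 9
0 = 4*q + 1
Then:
No Solution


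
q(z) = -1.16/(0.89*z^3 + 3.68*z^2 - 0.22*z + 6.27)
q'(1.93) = 0.04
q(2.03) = -0.04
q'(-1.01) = -0.07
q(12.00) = -0.00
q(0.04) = -0.19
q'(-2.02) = -0.02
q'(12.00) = 0.00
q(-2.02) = -0.08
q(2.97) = -0.02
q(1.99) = -0.04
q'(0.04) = 0.00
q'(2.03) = 0.04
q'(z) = -1.16*(-2.67*z^2 - 7.36*z + 0.22)/(0.89*z^3 + 3.68*z^2 - 0.22*z + 6.27)^2 = (3.0972*z^2 + 8.5376*z - 0.2552)/(0.89*z^3 + 3.68*z^2 - 0.22*z + 6.27)^2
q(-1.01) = -0.12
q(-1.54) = -0.10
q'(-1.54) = -0.04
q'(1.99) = 0.04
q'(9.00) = 0.00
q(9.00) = -0.00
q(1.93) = -0.04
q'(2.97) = 0.01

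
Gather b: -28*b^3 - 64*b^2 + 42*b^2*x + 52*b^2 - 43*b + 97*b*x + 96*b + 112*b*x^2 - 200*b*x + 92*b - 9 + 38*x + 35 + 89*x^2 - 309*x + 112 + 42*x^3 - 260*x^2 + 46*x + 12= -28*b^3 + b^2*(42*x - 12) + b*(112*x^2 - 103*x + 145) + 42*x^3 - 171*x^2 - 225*x + 150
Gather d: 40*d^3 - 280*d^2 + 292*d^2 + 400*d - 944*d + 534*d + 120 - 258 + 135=40*d^3 + 12*d^2 - 10*d - 3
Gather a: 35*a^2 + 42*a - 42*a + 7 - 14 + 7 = 35*a^2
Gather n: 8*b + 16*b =24*b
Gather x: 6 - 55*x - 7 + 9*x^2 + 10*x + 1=9*x^2 - 45*x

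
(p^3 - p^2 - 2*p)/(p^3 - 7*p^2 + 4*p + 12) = p/(p - 6)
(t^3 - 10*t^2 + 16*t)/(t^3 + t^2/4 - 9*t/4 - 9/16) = 16*t*(t^2 - 10*t + 16)/(16*t^3 + 4*t^2 - 36*t - 9)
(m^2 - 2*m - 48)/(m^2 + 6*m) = (m - 8)/m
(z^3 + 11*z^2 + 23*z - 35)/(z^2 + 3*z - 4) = (z^2 + 12*z + 35)/(z + 4)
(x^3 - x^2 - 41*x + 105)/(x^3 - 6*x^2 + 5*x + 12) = (x^2 + 2*x - 35)/(x^2 - 3*x - 4)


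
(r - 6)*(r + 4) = r^2 - 2*r - 24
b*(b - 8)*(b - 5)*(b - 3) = b^4 - 16*b^3 + 79*b^2 - 120*b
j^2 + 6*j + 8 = (j + 2)*(j + 4)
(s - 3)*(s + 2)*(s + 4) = s^3 + 3*s^2 - 10*s - 24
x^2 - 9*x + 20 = (x - 5)*(x - 4)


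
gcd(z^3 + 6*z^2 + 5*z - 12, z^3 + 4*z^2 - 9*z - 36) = z^2 + 7*z + 12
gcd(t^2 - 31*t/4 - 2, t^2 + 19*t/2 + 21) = 1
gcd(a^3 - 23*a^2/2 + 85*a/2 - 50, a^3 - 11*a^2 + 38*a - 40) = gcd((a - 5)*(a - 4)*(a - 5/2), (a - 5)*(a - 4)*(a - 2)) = a^2 - 9*a + 20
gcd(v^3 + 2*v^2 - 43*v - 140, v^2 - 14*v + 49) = v - 7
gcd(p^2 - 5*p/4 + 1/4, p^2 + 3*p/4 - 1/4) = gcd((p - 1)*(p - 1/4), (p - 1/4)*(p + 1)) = p - 1/4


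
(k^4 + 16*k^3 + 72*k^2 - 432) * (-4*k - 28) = -4*k^5 - 92*k^4 - 736*k^3 - 2016*k^2 + 1728*k + 12096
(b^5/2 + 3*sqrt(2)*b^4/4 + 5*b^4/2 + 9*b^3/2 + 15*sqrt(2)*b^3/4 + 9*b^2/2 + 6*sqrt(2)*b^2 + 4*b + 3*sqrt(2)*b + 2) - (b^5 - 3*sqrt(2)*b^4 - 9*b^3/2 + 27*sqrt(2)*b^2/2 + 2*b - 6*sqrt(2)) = -b^5/2 + 5*b^4/2 + 15*sqrt(2)*b^4/4 + 15*sqrt(2)*b^3/4 + 9*b^3 - 15*sqrt(2)*b^2/2 + 9*b^2/2 + 2*b + 3*sqrt(2)*b + 2 + 6*sqrt(2)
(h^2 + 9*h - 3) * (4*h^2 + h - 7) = 4*h^4 + 37*h^3 - 10*h^2 - 66*h + 21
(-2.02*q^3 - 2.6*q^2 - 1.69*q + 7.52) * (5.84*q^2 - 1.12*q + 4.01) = -11.7968*q^5 - 12.9216*q^4 - 15.0578*q^3 + 35.3836*q^2 - 15.1993*q + 30.1552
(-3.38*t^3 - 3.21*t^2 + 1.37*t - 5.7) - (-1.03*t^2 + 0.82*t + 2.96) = -3.38*t^3 - 2.18*t^2 + 0.55*t - 8.66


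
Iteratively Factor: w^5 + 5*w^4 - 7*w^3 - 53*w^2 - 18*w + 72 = (w + 2)*(w^4 + 3*w^3 - 13*w^2 - 27*w + 36) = (w - 1)*(w + 2)*(w^3 + 4*w^2 - 9*w - 36) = (w - 1)*(w + 2)*(w + 3)*(w^2 + w - 12) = (w - 1)*(w + 2)*(w + 3)*(w + 4)*(w - 3)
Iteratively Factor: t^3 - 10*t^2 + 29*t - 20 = (t - 5)*(t^2 - 5*t + 4) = (t - 5)*(t - 1)*(t - 4)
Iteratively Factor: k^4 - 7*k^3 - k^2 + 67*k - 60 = (k + 3)*(k^3 - 10*k^2 + 29*k - 20) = (k - 1)*(k + 3)*(k^2 - 9*k + 20) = (k - 4)*(k - 1)*(k + 3)*(k - 5)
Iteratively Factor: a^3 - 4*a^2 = (a)*(a^2 - 4*a) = a^2*(a - 4)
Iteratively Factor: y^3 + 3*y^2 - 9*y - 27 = (y - 3)*(y^2 + 6*y + 9) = (y - 3)*(y + 3)*(y + 3)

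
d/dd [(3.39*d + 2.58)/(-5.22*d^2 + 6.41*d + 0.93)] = (17.6958*d^2 + 26.9352*d - 13.3851)/(27.2484*d^4 - 66.9204*d^3 + 31.3789*d^2 + 11.9226*d + 0.8649)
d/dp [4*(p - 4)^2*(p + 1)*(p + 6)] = 16*p^3 - 12*p^2 - 272*p + 256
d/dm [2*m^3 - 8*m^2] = 2*m*(3*m - 8)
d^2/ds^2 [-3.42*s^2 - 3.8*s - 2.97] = -6.84000000000000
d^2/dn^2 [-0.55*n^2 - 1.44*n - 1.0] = -1.10000000000000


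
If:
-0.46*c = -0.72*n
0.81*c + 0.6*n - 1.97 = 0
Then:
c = 1.65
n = 1.05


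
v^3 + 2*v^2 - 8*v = v*(v - 2)*(v + 4)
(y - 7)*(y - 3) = y^2 - 10*y + 21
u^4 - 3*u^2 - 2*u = u*(u - 2)*(u + 1)^2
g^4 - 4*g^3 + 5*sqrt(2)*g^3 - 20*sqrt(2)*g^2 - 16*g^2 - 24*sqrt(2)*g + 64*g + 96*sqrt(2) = (g - 4)*(g - 2*sqrt(2))*(g + sqrt(2))*(g + 6*sqrt(2))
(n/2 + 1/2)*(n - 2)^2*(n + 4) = n^4/2 + n^3/2 - 6*n^2 + 2*n + 8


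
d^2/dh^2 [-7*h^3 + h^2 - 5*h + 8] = 2 - 42*h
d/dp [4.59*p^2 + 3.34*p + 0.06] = 9.18*p + 3.34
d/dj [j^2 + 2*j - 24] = 2*j + 2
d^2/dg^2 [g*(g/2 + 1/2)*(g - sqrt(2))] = 3*g - sqrt(2) + 1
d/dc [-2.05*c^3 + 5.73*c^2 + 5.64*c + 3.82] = -6.15*c^2 + 11.46*c + 5.64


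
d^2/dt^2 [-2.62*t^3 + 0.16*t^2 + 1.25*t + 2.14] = 0.32 - 15.72*t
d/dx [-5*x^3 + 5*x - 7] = 5 - 15*x^2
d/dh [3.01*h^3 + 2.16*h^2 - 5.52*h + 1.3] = 9.03*h^2 + 4.32*h - 5.52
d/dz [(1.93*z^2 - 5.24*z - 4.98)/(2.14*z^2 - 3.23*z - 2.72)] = (4.9797*z^2 + 10.8152*z - 1.8326)/(4.5796*z^4 - 13.8244*z^3 - 1.2087*z^2 + 17.5712*z + 7.3984)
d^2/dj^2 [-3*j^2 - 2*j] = -6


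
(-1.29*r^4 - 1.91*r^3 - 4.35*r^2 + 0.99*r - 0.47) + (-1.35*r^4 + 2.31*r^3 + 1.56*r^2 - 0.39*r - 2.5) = -2.64*r^4 + 0.4*r^3 - 2.79*r^2 + 0.6*r - 2.97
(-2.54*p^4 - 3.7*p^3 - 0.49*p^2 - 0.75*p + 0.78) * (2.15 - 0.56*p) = 1.4224*p^5 - 3.389*p^4 - 7.6806*p^3 - 0.6335*p^2 - 2.0493*p + 1.677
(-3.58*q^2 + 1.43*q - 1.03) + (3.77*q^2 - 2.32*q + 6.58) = 0.19*q^2 - 0.89*q + 5.55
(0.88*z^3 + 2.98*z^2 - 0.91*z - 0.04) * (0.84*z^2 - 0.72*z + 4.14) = 0.7392*z^5 + 1.8696*z^4 + 0.7332*z^3 + 12.9588*z^2 - 3.7386*z - 0.1656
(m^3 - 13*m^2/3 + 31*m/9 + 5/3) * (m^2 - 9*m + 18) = m^5 - 40*m^4/3 + 544*m^3/9 - 322*m^2/3 + 47*m + 30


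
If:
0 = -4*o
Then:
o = 0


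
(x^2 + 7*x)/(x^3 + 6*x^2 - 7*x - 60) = x*(x + 7)/(x^3 + 6*x^2 - 7*x - 60)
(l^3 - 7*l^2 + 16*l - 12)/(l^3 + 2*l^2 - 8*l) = (l^2 - 5*l + 6)/(l*(l + 4))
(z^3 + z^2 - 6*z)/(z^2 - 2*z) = z + 3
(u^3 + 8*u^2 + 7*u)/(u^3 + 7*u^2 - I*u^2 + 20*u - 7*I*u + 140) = u*(u + 1)/(u^2 - I*u + 20)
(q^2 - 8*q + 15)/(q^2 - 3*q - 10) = (q - 3)/(q + 2)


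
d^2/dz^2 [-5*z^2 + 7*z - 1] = -10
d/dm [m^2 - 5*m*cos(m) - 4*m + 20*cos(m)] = 5*m*sin(m) + 2*m - 20*sin(m) - 5*cos(m) - 4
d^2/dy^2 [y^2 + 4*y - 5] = 2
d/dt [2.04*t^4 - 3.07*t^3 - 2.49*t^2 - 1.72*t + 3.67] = 8.16*t^3 - 9.21*t^2 - 4.98*t - 1.72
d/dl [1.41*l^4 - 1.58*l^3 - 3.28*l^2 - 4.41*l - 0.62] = 5.64*l^3 - 4.74*l^2 - 6.56*l - 4.41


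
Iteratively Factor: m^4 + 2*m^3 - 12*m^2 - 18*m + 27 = (m + 3)*(m^3 - m^2 - 9*m + 9) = (m - 3)*(m + 3)*(m^2 + 2*m - 3) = (m - 3)*(m + 3)^2*(m - 1)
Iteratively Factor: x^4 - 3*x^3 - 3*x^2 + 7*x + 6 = (x - 2)*(x^3 - x^2 - 5*x - 3) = (x - 2)*(x + 1)*(x^2 - 2*x - 3) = (x - 2)*(x + 1)^2*(x - 3)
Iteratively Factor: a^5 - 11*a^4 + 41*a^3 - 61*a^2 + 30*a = (a - 5)*(a^4 - 6*a^3 + 11*a^2 - 6*a) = (a - 5)*(a - 2)*(a^3 - 4*a^2 + 3*a) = (a - 5)*(a - 2)*(a - 1)*(a^2 - 3*a) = a*(a - 5)*(a - 2)*(a - 1)*(a - 3)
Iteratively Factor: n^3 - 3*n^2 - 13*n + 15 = (n - 5)*(n^2 + 2*n - 3) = (n - 5)*(n + 3)*(n - 1)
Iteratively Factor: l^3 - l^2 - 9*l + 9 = (l - 3)*(l^2 + 2*l - 3) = (l - 3)*(l - 1)*(l + 3)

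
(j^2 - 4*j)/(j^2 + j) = (j - 4)/(j + 1)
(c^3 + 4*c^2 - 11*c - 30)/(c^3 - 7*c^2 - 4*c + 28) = (c^2 + 2*c - 15)/(c^2 - 9*c + 14)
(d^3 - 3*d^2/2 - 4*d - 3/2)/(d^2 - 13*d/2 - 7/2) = (d^2 - 2*d - 3)/(d - 7)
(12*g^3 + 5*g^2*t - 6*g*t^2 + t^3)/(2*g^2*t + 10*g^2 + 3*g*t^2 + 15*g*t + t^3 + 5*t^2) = (12*g^2 - 7*g*t + t^2)/(2*g*t + 10*g + t^2 + 5*t)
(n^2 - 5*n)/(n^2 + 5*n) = (n - 5)/(n + 5)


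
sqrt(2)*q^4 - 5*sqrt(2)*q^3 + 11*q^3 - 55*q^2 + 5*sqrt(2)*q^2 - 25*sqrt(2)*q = q*(q - 5)*(q + 5*sqrt(2))*(sqrt(2)*q + 1)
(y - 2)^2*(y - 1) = y^3 - 5*y^2 + 8*y - 4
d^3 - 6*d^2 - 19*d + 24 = (d - 8)*(d - 1)*(d + 3)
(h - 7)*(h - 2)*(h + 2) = h^3 - 7*h^2 - 4*h + 28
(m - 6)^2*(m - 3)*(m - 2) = m^4 - 17*m^3 + 102*m^2 - 252*m + 216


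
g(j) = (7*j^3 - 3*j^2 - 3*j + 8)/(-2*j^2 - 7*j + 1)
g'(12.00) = -3.30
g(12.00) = -31.36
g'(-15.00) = -3.13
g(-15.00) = 70.49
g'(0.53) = 5.72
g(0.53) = -2.02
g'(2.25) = -1.91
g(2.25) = -2.65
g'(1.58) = -1.28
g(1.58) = -1.55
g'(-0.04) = 31.91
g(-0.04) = 6.36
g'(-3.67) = 44734.70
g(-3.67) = 1482.70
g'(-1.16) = 4.81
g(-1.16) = -0.54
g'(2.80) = -2.22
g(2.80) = -3.78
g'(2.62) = -2.13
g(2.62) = -3.39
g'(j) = (4*j + 7)*(7*j^3 - 3*j^2 - 3*j + 8)/(-2*j^2 - 7*j + 1)^2 + (21*j^2 - 6*j - 3)/(-2*j^2 - 7*j + 1) = (-14*j^4 - 98*j^3 + 36*j^2 + 26*j + 53)/(4*j^4 + 28*j^3 + 45*j^2 - 14*j + 1)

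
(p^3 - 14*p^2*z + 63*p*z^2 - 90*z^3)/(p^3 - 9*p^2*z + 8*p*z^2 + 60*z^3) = (p - 3*z)/(p + 2*z)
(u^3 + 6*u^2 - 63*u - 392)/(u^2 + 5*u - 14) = (u^2 - u - 56)/(u - 2)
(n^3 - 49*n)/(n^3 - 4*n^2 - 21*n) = (n + 7)/(n + 3)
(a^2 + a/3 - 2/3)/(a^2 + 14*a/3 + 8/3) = (3*a^2 + a - 2)/(3*a^2 + 14*a + 8)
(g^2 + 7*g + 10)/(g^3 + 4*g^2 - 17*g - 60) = (g + 2)/(g^2 - g - 12)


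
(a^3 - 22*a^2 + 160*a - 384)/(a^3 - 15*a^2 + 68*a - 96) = (a^2 - 14*a + 48)/(a^2 - 7*a + 12)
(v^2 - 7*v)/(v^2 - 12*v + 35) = v/(v - 5)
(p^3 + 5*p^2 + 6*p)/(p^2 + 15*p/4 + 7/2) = 4*p*(p + 3)/(4*p + 7)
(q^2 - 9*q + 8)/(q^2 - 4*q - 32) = (q - 1)/(q + 4)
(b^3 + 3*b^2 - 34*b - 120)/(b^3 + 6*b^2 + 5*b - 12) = (b^2 - b - 30)/(b^2 + 2*b - 3)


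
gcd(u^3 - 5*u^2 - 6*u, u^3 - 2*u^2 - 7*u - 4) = u + 1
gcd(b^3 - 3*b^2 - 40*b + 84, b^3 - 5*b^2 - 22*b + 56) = b^2 - 9*b + 14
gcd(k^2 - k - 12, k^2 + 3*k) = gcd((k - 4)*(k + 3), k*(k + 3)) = k + 3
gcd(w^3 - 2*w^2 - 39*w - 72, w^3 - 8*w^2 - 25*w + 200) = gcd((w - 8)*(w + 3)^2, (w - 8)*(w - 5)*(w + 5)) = w - 8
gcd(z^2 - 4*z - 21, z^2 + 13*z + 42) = 1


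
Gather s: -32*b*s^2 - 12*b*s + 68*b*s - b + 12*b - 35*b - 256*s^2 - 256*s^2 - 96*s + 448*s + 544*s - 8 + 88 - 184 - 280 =-24*b + s^2*(-32*b - 512) + s*(56*b + 896) - 384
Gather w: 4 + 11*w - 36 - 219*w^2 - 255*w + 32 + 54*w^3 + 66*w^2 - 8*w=54*w^3 - 153*w^2 - 252*w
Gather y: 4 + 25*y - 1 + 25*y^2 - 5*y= 25*y^2 + 20*y + 3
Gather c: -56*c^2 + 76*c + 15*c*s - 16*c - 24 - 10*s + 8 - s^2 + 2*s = -56*c^2 + c*(15*s + 60) - s^2 - 8*s - 16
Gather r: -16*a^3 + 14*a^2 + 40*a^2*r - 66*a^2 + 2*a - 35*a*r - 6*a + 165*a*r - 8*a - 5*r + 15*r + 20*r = -16*a^3 - 52*a^2 - 12*a + r*(40*a^2 + 130*a + 30)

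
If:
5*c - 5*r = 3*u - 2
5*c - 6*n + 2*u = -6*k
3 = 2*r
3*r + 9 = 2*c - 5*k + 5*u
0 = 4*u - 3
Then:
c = 31/20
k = -133/100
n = 127/600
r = 3/2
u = 3/4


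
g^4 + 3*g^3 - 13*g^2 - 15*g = g*(g - 3)*(g + 1)*(g + 5)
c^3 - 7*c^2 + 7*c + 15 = (c - 5)*(c - 3)*(c + 1)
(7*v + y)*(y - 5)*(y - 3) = 7*v*y^2 - 56*v*y + 105*v + y^3 - 8*y^2 + 15*y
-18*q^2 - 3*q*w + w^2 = (-6*q + w)*(3*q + w)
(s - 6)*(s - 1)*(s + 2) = s^3 - 5*s^2 - 8*s + 12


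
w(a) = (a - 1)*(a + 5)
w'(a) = 2*a + 4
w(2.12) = 7.97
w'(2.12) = 8.24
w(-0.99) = -7.98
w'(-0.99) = 2.02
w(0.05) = -4.80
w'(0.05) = 4.10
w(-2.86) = -8.26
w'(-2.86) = -1.72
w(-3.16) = -7.65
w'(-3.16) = -2.32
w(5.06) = 40.84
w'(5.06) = 14.12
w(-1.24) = -8.42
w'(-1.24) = 1.52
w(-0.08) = -5.31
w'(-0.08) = 3.84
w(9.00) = 112.00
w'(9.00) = 22.00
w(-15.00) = 160.00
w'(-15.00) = -26.00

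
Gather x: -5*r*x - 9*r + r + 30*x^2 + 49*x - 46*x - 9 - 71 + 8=-8*r + 30*x^2 + x*(3 - 5*r) - 72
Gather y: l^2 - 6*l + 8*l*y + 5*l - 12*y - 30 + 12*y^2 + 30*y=l^2 - l + 12*y^2 + y*(8*l + 18) - 30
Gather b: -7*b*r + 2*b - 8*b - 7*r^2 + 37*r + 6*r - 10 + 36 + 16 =b*(-7*r - 6) - 7*r^2 + 43*r + 42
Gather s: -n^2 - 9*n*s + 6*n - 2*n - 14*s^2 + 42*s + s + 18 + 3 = -n^2 + 4*n - 14*s^2 + s*(43 - 9*n) + 21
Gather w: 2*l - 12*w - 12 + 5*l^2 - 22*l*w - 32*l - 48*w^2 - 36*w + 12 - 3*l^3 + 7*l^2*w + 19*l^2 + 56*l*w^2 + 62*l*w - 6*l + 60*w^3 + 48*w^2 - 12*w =-3*l^3 + 24*l^2 + 56*l*w^2 - 36*l + 60*w^3 + w*(7*l^2 + 40*l - 60)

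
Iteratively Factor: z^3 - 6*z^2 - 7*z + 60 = (z - 4)*(z^2 - 2*z - 15) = (z - 5)*(z - 4)*(z + 3)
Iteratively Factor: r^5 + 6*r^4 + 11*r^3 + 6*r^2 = (r)*(r^4 + 6*r^3 + 11*r^2 + 6*r) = r^2*(r^3 + 6*r^2 + 11*r + 6) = r^2*(r + 2)*(r^2 + 4*r + 3) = r^2*(r + 1)*(r + 2)*(r + 3)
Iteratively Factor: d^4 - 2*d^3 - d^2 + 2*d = (d - 2)*(d^3 - d) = (d - 2)*(d + 1)*(d^2 - d) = (d - 2)*(d - 1)*(d + 1)*(d)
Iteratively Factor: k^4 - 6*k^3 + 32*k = (k - 4)*(k^3 - 2*k^2 - 8*k) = (k - 4)*(k + 2)*(k^2 - 4*k) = k*(k - 4)*(k + 2)*(k - 4)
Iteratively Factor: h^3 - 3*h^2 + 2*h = (h)*(h^2 - 3*h + 2) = h*(h - 1)*(h - 2)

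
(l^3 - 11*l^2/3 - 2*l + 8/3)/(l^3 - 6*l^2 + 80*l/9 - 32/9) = 3*(l + 1)/(3*l - 4)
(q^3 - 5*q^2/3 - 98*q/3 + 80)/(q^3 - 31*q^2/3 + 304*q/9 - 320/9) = 3*(q + 6)/(3*q - 8)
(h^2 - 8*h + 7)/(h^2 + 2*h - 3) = (h - 7)/(h + 3)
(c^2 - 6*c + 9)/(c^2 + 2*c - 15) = (c - 3)/(c + 5)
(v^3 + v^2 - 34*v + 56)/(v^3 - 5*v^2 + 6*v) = (v^2 + 3*v - 28)/(v*(v - 3))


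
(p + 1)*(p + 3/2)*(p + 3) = p^3 + 11*p^2/2 + 9*p + 9/2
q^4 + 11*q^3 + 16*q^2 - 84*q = q*(q - 2)*(q + 6)*(q + 7)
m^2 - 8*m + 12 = (m - 6)*(m - 2)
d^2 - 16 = (d - 4)*(d + 4)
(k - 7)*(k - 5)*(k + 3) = k^3 - 9*k^2 - k + 105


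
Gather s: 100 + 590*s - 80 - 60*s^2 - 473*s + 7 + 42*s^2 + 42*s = -18*s^2 + 159*s + 27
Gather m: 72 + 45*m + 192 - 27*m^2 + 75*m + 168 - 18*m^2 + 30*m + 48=-45*m^2 + 150*m + 480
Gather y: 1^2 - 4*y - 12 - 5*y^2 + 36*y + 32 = -5*y^2 + 32*y + 21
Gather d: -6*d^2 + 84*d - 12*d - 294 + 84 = -6*d^2 + 72*d - 210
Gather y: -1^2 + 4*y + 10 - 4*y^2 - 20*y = -4*y^2 - 16*y + 9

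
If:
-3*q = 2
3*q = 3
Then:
No Solution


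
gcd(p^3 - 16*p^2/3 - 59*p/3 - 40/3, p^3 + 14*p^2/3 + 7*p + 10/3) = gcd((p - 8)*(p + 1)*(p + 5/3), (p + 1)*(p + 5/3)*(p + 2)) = p^2 + 8*p/3 + 5/3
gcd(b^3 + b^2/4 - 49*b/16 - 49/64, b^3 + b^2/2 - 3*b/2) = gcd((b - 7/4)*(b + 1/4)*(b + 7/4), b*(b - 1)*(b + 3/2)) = 1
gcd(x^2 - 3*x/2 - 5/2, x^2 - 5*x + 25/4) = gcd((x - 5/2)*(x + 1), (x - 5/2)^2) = x - 5/2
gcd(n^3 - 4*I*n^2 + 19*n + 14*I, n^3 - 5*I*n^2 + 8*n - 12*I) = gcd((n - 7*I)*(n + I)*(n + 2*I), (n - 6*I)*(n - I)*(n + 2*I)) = n + 2*I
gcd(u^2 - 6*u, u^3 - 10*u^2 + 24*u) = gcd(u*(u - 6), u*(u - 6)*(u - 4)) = u^2 - 6*u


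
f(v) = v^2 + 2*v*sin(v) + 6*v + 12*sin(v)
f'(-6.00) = -5.44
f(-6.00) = 0.00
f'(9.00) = -2.51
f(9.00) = 147.36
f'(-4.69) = -1.44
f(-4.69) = -3.52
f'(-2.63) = -6.12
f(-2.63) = -12.16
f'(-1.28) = 4.23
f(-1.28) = -15.09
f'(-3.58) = -4.69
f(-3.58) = -6.61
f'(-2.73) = -6.25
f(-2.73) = -11.54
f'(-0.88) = 9.22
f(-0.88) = -12.40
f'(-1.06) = 6.97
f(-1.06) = -13.86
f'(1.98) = 5.44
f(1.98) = 30.44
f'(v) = 2*v*cos(v) + 2*v + 2*sin(v) + 12*cos(v) + 6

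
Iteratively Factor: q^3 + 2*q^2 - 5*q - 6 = (q - 2)*(q^2 + 4*q + 3) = (q - 2)*(q + 3)*(q + 1)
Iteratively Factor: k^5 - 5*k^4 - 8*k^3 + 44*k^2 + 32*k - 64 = (k + 2)*(k^4 - 7*k^3 + 6*k^2 + 32*k - 32) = (k - 4)*(k + 2)*(k^3 - 3*k^2 - 6*k + 8) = (k - 4)^2*(k + 2)*(k^2 + k - 2) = (k - 4)^2*(k - 1)*(k + 2)*(k + 2)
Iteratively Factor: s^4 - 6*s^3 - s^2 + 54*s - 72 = (s - 3)*(s^3 - 3*s^2 - 10*s + 24) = (s - 3)*(s + 3)*(s^2 - 6*s + 8) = (s - 3)*(s - 2)*(s + 3)*(s - 4)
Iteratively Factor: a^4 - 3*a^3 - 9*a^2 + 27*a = (a)*(a^3 - 3*a^2 - 9*a + 27) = a*(a - 3)*(a^2 - 9) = a*(a - 3)^2*(a + 3)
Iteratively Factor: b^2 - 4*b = (b - 4)*(b)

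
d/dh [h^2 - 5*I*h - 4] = 2*h - 5*I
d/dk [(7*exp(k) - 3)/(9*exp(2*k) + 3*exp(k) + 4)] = (-63*exp(2*k) + 54*exp(k) + 37)*exp(k)/(81*exp(4*k) + 54*exp(3*k) + 81*exp(2*k) + 24*exp(k) + 16)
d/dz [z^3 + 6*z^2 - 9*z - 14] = 3*z^2 + 12*z - 9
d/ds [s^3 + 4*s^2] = s*(3*s + 8)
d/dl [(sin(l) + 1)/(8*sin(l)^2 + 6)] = (-4*sin(l)^2 - 8*sin(l) + 3)*cos(l)/(2*(4*sin(l)^2 + 3)^2)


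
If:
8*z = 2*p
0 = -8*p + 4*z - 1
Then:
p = -1/7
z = -1/28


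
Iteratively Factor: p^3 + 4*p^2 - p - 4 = (p + 1)*(p^2 + 3*p - 4) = (p + 1)*(p + 4)*(p - 1)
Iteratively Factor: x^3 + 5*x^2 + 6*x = (x + 2)*(x^2 + 3*x) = x*(x + 2)*(x + 3)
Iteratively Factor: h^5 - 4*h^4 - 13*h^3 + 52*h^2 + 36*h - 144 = (h + 2)*(h^4 - 6*h^3 - h^2 + 54*h - 72) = (h - 2)*(h + 2)*(h^3 - 4*h^2 - 9*h + 36) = (h - 4)*(h - 2)*(h + 2)*(h^2 - 9) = (h - 4)*(h - 2)*(h + 2)*(h + 3)*(h - 3)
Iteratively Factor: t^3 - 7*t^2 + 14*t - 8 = (t - 1)*(t^2 - 6*t + 8) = (t - 4)*(t - 1)*(t - 2)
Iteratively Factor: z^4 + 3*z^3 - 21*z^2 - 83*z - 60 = (z - 5)*(z^3 + 8*z^2 + 19*z + 12) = (z - 5)*(z + 4)*(z^2 + 4*z + 3) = (z - 5)*(z + 3)*(z + 4)*(z + 1)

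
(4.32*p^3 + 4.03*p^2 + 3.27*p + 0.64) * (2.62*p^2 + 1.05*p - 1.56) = 11.3184*p^5 + 15.0946*p^4 + 6.0597*p^3 - 1.1765*p^2 - 4.4292*p - 0.9984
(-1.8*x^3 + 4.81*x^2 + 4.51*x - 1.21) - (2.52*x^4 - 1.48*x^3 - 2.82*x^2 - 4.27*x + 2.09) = -2.52*x^4 - 0.32*x^3 + 7.63*x^2 + 8.78*x - 3.3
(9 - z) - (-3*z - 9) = 2*z + 18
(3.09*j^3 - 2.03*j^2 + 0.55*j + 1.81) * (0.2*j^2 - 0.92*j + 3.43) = 0.618*j^5 - 3.2488*j^4 + 12.5763*j^3 - 7.1069*j^2 + 0.2213*j + 6.2083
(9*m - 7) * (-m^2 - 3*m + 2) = -9*m^3 - 20*m^2 + 39*m - 14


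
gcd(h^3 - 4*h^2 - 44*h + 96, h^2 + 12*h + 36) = h + 6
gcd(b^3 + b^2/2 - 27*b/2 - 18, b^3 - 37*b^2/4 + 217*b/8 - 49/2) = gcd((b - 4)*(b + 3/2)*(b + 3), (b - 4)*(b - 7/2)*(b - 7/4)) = b - 4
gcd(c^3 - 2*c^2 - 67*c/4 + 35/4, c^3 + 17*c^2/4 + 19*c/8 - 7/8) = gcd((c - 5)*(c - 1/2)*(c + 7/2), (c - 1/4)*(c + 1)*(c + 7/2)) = c + 7/2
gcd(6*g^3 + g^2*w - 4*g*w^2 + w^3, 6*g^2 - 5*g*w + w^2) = 6*g^2 - 5*g*w + w^2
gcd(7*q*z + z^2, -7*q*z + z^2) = z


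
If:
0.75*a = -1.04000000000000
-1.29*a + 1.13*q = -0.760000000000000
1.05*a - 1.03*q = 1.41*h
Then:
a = -1.39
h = 0.62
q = -2.26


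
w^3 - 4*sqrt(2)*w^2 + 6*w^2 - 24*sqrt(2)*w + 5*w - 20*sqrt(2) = (w + 1)*(w + 5)*(w - 4*sqrt(2))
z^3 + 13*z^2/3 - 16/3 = (z - 1)*(z + 4/3)*(z + 4)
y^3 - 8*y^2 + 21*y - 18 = (y - 3)^2*(y - 2)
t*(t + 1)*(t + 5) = t^3 + 6*t^2 + 5*t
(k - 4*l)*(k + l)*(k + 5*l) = k^3 + 2*k^2*l - 19*k*l^2 - 20*l^3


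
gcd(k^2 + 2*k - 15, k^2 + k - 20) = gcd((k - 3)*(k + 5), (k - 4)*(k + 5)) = k + 5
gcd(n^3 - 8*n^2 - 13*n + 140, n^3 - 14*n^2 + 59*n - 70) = n^2 - 12*n + 35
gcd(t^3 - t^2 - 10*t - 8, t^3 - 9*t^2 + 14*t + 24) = t^2 - 3*t - 4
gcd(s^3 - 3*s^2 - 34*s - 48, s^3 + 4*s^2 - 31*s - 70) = s + 2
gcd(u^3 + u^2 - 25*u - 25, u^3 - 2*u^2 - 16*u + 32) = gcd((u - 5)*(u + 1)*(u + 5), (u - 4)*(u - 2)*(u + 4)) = 1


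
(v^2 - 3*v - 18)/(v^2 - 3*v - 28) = (-v^2 + 3*v + 18)/(-v^2 + 3*v + 28)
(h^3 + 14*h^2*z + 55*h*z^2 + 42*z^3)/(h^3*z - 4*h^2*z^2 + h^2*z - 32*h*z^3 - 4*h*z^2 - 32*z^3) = (-h^3 - 14*h^2*z - 55*h*z^2 - 42*z^3)/(z*(-h^3 + 4*h^2*z - h^2 + 32*h*z^2 + 4*h*z + 32*z^2))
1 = 1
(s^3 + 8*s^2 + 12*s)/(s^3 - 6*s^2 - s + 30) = s*(s + 6)/(s^2 - 8*s + 15)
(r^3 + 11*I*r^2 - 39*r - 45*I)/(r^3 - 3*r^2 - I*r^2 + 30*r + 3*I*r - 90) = (r^2 + 6*I*r - 9)/(r^2 + r*(-3 - 6*I) + 18*I)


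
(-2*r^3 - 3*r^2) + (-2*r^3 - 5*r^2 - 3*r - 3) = -4*r^3 - 8*r^2 - 3*r - 3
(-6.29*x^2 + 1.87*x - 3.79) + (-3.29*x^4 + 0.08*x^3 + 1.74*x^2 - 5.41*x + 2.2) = -3.29*x^4 + 0.08*x^3 - 4.55*x^2 - 3.54*x - 1.59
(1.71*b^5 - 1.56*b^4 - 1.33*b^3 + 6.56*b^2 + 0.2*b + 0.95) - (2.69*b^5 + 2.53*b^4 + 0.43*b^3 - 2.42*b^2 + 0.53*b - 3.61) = -0.98*b^5 - 4.09*b^4 - 1.76*b^3 + 8.98*b^2 - 0.33*b + 4.56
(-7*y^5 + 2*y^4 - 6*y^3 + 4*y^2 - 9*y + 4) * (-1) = 7*y^5 - 2*y^4 + 6*y^3 - 4*y^2 + 9*y - 4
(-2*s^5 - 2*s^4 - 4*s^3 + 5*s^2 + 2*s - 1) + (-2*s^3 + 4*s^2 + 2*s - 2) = -2*s^5 - 2*s^4 - 6*s^3 + 9*s^2 + 4*s - 3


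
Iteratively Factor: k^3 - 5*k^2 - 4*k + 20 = (k + 2)*(k^2 - 7*k + 10) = (k - 2)*(k + 2)*(k - 5)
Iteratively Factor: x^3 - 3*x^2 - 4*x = (x + 1)*(x^2 - 4*x) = (x - 4)*(x + 1)*(x)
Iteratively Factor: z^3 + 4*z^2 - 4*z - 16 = (z + 2)*(z^2 + 2*z - 8) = (z + 2)*(z + 4)*(z - 2)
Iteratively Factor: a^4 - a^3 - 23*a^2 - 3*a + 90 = (a - 5)*(a^3 + 4*a^2 - 3*a - 18) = (a - 5)*(a + 3)*(a^2 + a - 6) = (a - 5)*(a + 3)^2*(a - 2)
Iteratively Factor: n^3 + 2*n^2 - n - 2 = (n + 2)*(n^2 - 1) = (n - 1)*(n + 2)*(n + 1)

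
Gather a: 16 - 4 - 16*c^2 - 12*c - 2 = -16*c^2 - 12*c + 10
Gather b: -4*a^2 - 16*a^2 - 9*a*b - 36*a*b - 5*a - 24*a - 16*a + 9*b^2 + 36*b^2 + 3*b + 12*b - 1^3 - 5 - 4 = -20*a^2 - 45*a + 45*b^2 + b*(15 - 45*a) - 10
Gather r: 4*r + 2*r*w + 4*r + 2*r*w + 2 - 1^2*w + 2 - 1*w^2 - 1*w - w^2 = r*(4*w + 8) - 2*w^2 - 2*w + 4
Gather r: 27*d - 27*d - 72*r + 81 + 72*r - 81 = 0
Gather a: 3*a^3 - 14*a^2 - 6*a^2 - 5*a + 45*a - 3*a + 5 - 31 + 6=3*a^3 - 20*a^2 + 37*a - 20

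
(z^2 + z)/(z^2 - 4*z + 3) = z*(z + 1)/(z^2 - 4*z + 3)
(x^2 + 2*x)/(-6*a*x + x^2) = (x + 2)/(-6*a + x)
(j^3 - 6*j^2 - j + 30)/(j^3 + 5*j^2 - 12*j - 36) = (j - 5)/(j + 6)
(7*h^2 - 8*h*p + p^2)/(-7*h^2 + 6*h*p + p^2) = (-7*h + p)/(7*h + p)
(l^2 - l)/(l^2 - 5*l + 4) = l/(l - 4)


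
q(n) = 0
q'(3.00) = 0.00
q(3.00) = 0.00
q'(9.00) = 0.00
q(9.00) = 0.00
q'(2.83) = 0.00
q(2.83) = 0.00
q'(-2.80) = 0.00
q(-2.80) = 0.00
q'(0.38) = 0.00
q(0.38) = 0.00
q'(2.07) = 0.00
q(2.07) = 0.00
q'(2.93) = 0.00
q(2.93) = 0.00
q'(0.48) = 0.00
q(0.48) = 0.00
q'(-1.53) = 0.00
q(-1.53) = 0.00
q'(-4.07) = 0.00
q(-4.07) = 0.00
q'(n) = 0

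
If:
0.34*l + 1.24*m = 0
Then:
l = -3.64705882352941*m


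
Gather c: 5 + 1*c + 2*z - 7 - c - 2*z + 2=0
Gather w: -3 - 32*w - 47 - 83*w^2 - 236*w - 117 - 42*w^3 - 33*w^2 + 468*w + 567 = -42*w^3 - 116*w^2 + 200*w + 400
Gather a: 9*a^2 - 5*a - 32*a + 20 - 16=9*a^2 - 37*a + 4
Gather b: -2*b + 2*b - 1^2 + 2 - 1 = 0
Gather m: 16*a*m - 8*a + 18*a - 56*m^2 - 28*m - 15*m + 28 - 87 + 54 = 10*a - 56*m^2 + m*(16*a - 43) - 5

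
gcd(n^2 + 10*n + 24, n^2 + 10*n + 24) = n^2 + 10*n + 24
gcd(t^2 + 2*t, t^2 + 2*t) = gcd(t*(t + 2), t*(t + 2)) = t^2 + 2*t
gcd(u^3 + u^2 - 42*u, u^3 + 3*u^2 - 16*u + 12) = 1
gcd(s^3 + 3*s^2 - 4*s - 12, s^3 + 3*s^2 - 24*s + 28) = s - 2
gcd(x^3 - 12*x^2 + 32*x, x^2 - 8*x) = x^2 - 8*x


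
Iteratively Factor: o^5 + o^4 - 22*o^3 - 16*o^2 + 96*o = (o + 4)*(o^4 - 3*o^3 - 10*o^2 + 24*o) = (o + 3)*(o + 4)*(o^3 - 6*o^2 + 8*o) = (o - 4)*(o + 3)*(o + 4)*(o^2 - 2*o) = (o - 4)*(o - 2)*(o + 3)*(o + 4)*(o)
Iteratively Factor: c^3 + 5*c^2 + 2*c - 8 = (c + 2)*(c^2 + 3*c - 4) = (c + 2)*(c + 4)*(c - 1)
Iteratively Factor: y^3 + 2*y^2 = (y)*(y^2 + 2*y) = y*(y + 2)*(y)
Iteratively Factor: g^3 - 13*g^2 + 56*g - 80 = (g - 5)*(g^2 - 8*g + 16) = (g - 5)*(g - 4)*(g - 4)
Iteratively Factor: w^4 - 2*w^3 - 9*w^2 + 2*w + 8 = (w + 2)*(w^3 - 4*w^2 - w + 4) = (w - 4)*(w + 2)*(w^2 - 1) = (w - 4)*(w + 1)*(w + 2)*(w - 1)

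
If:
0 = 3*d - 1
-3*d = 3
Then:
No Solution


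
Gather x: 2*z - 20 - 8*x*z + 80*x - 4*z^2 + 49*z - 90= x*(80 - 8*z) - 4*z^2 + 51*z - 110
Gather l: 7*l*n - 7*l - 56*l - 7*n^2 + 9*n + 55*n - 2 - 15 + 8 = l*(7*n - 63) - 7*n^2 + 64*n - 9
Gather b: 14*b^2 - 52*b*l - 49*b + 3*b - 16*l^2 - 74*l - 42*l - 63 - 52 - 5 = 14*b^2 + b*(-52*l - 46) - 16*l^2 - 116*l - 120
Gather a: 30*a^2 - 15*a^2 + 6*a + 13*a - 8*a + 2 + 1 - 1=15*a^2 + 11*a + 2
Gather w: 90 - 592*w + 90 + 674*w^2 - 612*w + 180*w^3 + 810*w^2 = 180*w^3 + 1484*w^2 - 1204*w + 180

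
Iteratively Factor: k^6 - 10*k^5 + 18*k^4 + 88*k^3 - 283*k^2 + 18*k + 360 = (k - 3)*(k^5 - 7*k^4 - 3*k^3 + 79*k^2 - 46*k - 120) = (k - 3)*(k + 1)*(k^4 - 8*k^3 + 5*k^2 + 74*k - 120) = (k - 4)*(k - 3)*(k + 1)*(k^3 - 4*k^2 - 11*k + 30) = (k - 4)*(k - 3)*(k + 1)*(k + 3)*(k^2 - 7*k + 10) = (k - 5)*(k - 4)*(k - 3)*(k + 1)*(k + 3)*(k - 2)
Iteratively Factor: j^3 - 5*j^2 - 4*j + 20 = (j - 2)*(j^2 - 3*j - 10) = (j - 2)*(j + 2)*(j - 5)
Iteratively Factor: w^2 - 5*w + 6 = (w - 2)*(w - 3)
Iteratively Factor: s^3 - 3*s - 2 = (s + 1)*(s^2 - s - 2) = (s - 2)*(s + 1)*(s + 1)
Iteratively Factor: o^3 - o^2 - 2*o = (o - 2)*(o^2 + o) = o*(o - 2)*(o + 1)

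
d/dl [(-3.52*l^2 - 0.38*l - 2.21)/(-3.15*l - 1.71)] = (11.088*l^2 + 12.0384*l - 6.3117)/(9.9225*l^2 + 10.773*l + 2.9241)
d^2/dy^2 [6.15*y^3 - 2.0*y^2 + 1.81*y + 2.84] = 36.9*y - 4.0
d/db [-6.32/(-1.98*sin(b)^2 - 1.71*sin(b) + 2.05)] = -(25.0272*sin(b) + 10.8072)*cos(b)/(1.98*sin(b)^2 + 1.71*sin(b) - 2.05)^2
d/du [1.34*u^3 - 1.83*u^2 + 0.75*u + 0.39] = 4.02*u^2 - 3.66*u + 0.75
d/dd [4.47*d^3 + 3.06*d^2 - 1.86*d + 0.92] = 13.41*d^2 + 6.12*d - 1.86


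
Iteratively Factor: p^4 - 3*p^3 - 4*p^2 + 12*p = (p)*(p^3 - 3*p^2 - 4*p + 12) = p*(p - 3)*(p^2 - 4) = p*(p - 3)*(p + 2)*(p - 2)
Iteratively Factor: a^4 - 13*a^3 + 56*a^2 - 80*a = (a - 5)*(a^3 - 8*a^2 + 16*a) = a*(a - 5)*(a^2 - 8*a + 16) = a*(a - 5)*(a - 4)*(a - 4)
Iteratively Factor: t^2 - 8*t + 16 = (t - 4)*(t - 4)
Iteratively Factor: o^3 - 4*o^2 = (o)*(o^2 - 4*o) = o^2*(o - 4)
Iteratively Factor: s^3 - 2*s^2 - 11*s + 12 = (s - 4)*(s^2 + 2*s - 3) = (s - 4)*(s - 1)*(s + 3)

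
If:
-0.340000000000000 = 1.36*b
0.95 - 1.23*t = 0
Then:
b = -0.25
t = 0.77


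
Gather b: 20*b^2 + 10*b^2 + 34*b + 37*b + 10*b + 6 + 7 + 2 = 30*b^2 + 81*b + 15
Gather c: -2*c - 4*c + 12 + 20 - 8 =24 - 6*c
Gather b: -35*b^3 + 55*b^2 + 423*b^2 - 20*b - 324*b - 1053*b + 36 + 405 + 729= -35*b^3 + 478*b^2 - 1397*b + 1170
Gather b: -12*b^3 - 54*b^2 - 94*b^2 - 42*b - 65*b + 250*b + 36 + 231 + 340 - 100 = -12*b^3 - 148*b^2 + 143*b + 507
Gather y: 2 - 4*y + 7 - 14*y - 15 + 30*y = 12*y - 6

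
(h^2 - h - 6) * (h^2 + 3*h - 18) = h^4 + 2*h^3 - 27*h^2 + 108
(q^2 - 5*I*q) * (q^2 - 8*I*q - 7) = q^4 - 13*I*q^3 - 47*q^2 + 35*I*q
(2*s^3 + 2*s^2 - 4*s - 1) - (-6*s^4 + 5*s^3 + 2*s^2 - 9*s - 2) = 6*s^4 - 3*s^3 + 5*s + 1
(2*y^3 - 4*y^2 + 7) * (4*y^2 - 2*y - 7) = 8*y^5 - 20*y^4 - 6*y^3 + 56*y^2 - 14*y - 49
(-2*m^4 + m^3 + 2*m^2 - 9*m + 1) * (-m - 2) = 2*m^5 + 3*m^4 - 4*m^3 + 5*m^2 + 17*m - 2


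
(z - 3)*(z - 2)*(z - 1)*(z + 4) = z^4 - 2*z^3 - 13*z^2 + 38*z - 24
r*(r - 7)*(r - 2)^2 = r^4 - 11*r^3 + 32*r^2 - 28*r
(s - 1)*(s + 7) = s^2 + 6*s - 7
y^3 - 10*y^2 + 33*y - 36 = (y - 4)*(y - 3)^2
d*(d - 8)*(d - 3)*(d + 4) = d^4 - 7*d^3 - 20*d^2 + 96*d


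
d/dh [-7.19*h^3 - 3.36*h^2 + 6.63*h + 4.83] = -21.57*h^2 - 6.72*h + 6.63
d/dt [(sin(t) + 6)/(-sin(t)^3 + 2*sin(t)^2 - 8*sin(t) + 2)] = 2*(sin(t)^3 + 8*sin(t)^2 - 12*sin(t) + 25)*cos(t)/(sin(t)^3 - 2*sin(t)^2 + 8*sin(t) - 2)^2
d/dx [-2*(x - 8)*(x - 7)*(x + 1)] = -6*x^2 + 56*x - 82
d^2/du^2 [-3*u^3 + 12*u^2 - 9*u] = 24 - 18*u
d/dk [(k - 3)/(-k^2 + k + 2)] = (-k^2 + k + (k - 3)*(2*k - 1) + 2)/(-k^2 + k + 2)^2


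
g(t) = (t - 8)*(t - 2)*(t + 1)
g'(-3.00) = 87.00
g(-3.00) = -110.00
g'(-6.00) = 222.00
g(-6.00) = -560.00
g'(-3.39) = 101.50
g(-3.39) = -146.73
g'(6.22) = 10.11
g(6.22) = -54.23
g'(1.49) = -14.16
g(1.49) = 8.27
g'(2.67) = -20.67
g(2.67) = -13.11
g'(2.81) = -20.89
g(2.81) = -16.02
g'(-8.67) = 387.57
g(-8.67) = -1364.25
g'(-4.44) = 145.06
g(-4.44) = -275.59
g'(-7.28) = 296.04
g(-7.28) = -890.49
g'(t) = (t - 8)*(t - 2) + (t - 8)*(t + 1) + (t - 2)*(t + 1) = 3*t^2 - 18*t + 6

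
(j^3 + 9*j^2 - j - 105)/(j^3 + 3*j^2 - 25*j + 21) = (j + 5)/(j - 1)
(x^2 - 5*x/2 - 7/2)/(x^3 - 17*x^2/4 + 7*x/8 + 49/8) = 4/(4*x - 7)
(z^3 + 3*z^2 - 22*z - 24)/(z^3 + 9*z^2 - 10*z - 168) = (z + 1)/(z + 7)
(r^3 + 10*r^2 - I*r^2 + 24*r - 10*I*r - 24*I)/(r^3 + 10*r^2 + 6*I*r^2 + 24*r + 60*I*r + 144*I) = (r - I)/(r + 6*I)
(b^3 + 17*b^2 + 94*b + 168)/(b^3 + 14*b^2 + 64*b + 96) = (b + 7)/(b + 4)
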